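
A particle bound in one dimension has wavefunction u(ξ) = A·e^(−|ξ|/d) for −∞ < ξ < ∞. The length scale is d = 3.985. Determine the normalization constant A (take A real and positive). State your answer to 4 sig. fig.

Normalization requires ∫|u|² dξ = 1, integrated from −∞ to ∞.
∫|u|² dξ = A²·(d).
Hence A² = 1/[d].
Substituting d = 3.985 gives A² = 0.25094, so A = 0.50094.

A ≈ 0.5009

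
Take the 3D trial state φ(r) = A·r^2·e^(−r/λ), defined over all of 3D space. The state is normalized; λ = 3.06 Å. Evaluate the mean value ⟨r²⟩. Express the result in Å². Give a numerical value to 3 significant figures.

⟨r^2⟩ ≈ 131 Å^2

By definition ⟨r²⟩ = ∫ r^2 |φ(r)|² 4πr² dr.
With ∫₀^∞ r^8 e^(−αr) dr = 8!/α^9, since the A² factors cancel between numerator and denominator, ⟨r²⟩ = 14·λ^2.
Putting λ = 3.06 gives 131.1.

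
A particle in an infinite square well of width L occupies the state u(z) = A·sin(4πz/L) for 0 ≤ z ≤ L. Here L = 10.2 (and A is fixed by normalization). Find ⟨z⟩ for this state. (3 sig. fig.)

⟨z⟩ = ∫ z |u|² dz over the full domain.
The ratio of the moment integral to the normalization integral gives ⟨z⟩ = L/2.
With L = 10.2, ⟨z⟩ = 5.100.

⟨z⟩ ≈ 5.10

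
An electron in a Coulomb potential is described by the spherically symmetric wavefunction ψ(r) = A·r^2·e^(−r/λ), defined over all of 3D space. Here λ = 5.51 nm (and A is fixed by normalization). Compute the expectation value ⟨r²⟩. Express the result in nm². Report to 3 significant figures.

⟨r^2⟩ ≈ 425 nm^2

By definition ⟨r²⟩ = ∫ r^2 |ψ(r)|² 4πr² dr.
The ratio of the moment integral to the normalization integral gives ⟨r²⟩ = 14·λ^2.
Putting λ = 5.51 gives 425.0.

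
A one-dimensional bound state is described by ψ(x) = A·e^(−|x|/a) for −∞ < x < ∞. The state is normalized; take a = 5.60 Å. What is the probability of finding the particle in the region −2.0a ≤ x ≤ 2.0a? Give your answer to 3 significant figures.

P = ∫_{−2.0a}^{2.0a} |ψ(x)|² dx.
Since A² = 1/(a), this is the region integral divided by the full normalization integral.
By symmetry take twice the x ≥ 0 contribution in numerator and denominator; the 2's cancel. In terms of u = x/a (A² and the length scale cancel between numerator and denominator), P = [∫_{0}^{2.0} e^(-2·u) du] / [∫_{0}^{∞} e^(-2·u) du].
An antiderivative of e^(-2·u) is -e^(-2·u)/2; evaluating from 0 to 2.0 gives 1/2 - e^(-4)/2, while the full integral is 1/2.
The result is P = 0.9817.

P ≈ 0.982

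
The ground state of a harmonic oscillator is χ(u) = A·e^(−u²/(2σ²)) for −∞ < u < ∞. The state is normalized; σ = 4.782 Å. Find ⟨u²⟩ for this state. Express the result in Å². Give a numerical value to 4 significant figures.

⟨u^2⟩ ≈ 11.43 Å^2

The expectation value is the |χ|²-weighted average of u^2: ∫ u^2|χ|² du.
Differentiating ∫e^(−αu²) du = √(π/α) under α to get the higher moments, the ratio of the moment integral to the normalization integral gives ⟨u²⟩ = σ^2/2.
With σ = 4.782, ⟨u^2⟩ = 11.434.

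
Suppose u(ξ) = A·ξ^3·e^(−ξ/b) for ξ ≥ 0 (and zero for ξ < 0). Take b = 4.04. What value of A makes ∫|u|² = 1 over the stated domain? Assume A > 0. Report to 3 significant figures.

A ≈ 0.00318

The normalization condition is ∫|u|² dξ = 1 from 0 to ∞.
Using ∫₀^∞ ξⁿ e^(−αξ) dξ = n!/αⁿ⁺¹, with u = A·ξ^3·e^(−ξ/b), the integral evaluates to A²·[45·b^7/8].
Setting this equal to 1 gives A² = 1/(45·b^7/8).
With b = 4.04: A² = 0.00001012 and A = 0.003181.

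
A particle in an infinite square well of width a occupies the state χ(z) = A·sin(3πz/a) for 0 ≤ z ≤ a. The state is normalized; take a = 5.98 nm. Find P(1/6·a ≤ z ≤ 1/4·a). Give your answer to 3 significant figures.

P ≈ 0.136

P = ∫_{1/6·a}^{1/4·a} |χ(z)|² dz.
Since A² = 1/(a/2), this is the region integral divided by the full normalization integral.
Substituting u = z/a, A² and the length scale cancel in the ratio: P = ∫_{1/6}^{1/4} sin(3·π·u)^2 du / ∫_{0}^{1} sin(3·π·u)^2 du.
An antiderivative of sin(3·π·u)^2 is u/2 - sin(6·π·u)/(12·π); evaluating from 1/6 to 1/4 gives 1/(12·π) + 1/24, while the full integral is 1/2.
This works out to P = (2 + π)/(12·π).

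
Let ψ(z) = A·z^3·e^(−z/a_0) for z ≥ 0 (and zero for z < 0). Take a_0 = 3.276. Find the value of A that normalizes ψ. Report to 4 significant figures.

The normalization condition is ∫|ψ|² dz = 1 from 0 to ∞.
With ∫₀^∞ z^6 e^(−αz) dz = 6!/α^7, the integral (without the A² prefactor) comes out to 45·a_0^7/8.
Hence A² = 1/[45·a_0^7/8].
Plugging in a_0 = 3.276 yields A = 0.0066258.

A ≈ 0.006626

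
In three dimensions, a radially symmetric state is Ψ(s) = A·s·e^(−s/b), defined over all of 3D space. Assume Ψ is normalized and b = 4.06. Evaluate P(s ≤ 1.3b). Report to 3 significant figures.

With dV = 4πs²ds, the probability is ∫|Ψ|² dV over s ≤ 1.3b.
A² is fixed by ∫₀^∞ 4πs²|Ψ|² ds = 1, i.e. A² = (3·π·b^5)^(−1).
In terms of u = s/b (A², 4π and the length scale all cancel between numerator and denominator), P = [∫_{0}^{1.3} u^4·e^(-2·u) du] / [∫_{0}^{∞} u^4·e^(-2·u) du].
Using ∫ u^4·e^(-2·u) du = -(u^4/2 + u^3 + 3·u^2/2 + 3·u/2 + 3/4)·e^(-2·u), the numerator is ≈ 0.091932 and the denominator is 3/4.
Taking the ratio yields P = 0.1226.

P ≈ 0.123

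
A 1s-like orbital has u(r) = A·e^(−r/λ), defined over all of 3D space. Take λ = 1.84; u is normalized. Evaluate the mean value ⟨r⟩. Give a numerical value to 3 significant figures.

⟨r⟩ ≈ 2.76

By definition ⟨r⟩ = ∫ r |u(r)|² 4πr² dr.
Recall ∫₀^∞ r^m e^(−r/β) dr = m!·β^(m+1), since the A² factors cancel between numerator and denominator, ⟨r⟩ = 3·λ/2.
Putting λ = 1.84 gives 2.760.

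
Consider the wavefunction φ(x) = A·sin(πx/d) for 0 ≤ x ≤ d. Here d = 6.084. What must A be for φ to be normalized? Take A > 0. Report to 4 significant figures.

We need A² ∫|f|² dx = 1, taking the integral from 0 to d.
With ∫₀^d sin²(nπx/d) dx = d/2, ∫|φ|² dx = A²·(d/2).
Substituting d = 6.084 gives A² = 0.32873, so A = 0.57335.

A ≈ 0.5734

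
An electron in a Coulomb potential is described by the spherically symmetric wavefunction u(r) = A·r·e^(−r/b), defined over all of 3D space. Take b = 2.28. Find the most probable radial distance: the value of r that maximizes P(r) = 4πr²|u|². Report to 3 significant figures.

r ≈ 4.56

The maximum of P(r) = 4πr²|u|² occurs where its derivative vanishes.
Solving yields r = 2·b.
With b = 2.28, the most probable radial distance is 4.560.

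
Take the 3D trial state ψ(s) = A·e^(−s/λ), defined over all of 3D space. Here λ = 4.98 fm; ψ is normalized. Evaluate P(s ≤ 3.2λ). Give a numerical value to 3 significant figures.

Integrate the radial probability density 4πs²|ψ|² over s ≤ 3.2λ.
Normalization gives A² = 1/(π·λ^3).
Substituting u = s/λ, A², 4π and the length scale all cancel in the ratio: P = ∫_{0}^{3.2} u^2·e^(-2·u) du / ∫_{0}^{∞} u^2·e^(-2·u) du.
An antiderivative of u^2·e^(-2·u) is -(2·u^2 + 2·u + 1)·e^(-2·u)/4; evaluating from 0 to 3.2 gives 1/4 - 697·e^(-32/5)/100, while the full integral is 1/4.
The region integral divided by the full integral gives P = 0.9537.

P ≈ 0.954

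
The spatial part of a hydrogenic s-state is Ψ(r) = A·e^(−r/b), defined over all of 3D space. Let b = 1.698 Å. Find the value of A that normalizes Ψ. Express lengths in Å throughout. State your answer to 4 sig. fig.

We need A² ∫|f|² 4πr² dr = 1, taking the integral from 0 to ∞.
(Spherical symmetry: dV = 4πr² dr.)
Using ∫₀^∞ rⁿ e^(−αr) dr = n!/αⁿ⁺¹, ∫|Ψ|² 4πr² dr = A²·(π·b^3).
So A² = (π·b^3)^(−1).
Substituting b = 1.698 gives A² = 0.065019, so A = 0.25499.

A ≈ 0.2550 Å^(-3/2)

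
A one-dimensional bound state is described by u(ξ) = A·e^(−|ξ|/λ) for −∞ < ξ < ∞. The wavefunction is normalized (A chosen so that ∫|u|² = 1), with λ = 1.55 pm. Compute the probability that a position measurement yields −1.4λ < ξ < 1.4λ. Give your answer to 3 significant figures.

The probability is P = ∫ |u|² dξ over [−1.4λ, 1.4λ].
Since A² = 1/(λ), this is the region integral divided by the full normalization integral.
Both integrals are even about ξ = 0, so only the ξ ≥ 0 halves are needed (the factors of 2 cancel). Let t = ξ/λ; then A² and the length scale cancel, so P = ∫_{0}^{1.4} e^(-2·t) dt ÷ ∫_{0}^{∞} e^(-2·t) dt.
With ∫ e^(-2·t) dt = -e^(-2·t)/2 + C, the region integral is 1/2 - e^(-14/5)/2 and the full one is 1/2.
The result is P = 0.9392.

P ≈ 0.939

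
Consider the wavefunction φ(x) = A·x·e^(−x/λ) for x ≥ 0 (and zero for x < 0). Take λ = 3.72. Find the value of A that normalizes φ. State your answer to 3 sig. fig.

We need A² ∫|f|² dx = 1, taking the integral from 0 to ∞.
Using ∫₀^∞ xⁿ e^(−αx) dx = n!/αⁿ⁺¹, ∫|φ|² dx = A²·(λ^3/4).
Hence A² = 1/[λ^3/4].
With λ = 3.72: A² = 0.07770 and A = 0.2788.

A ≈ 0.279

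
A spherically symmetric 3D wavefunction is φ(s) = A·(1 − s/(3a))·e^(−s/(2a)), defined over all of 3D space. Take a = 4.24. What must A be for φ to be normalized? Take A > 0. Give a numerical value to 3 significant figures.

The normalization condition is ∫|φ|² 4πs² ds = 1 from 0 to ∞.
The integral (without the A² prefactor) comes out to 8·π·a^3/3.
So A² = (8·π·a^3/3)^(−1).
With a = 4.24: A² = 0.001566 and A = 0.03957.

A ≈ 0.0396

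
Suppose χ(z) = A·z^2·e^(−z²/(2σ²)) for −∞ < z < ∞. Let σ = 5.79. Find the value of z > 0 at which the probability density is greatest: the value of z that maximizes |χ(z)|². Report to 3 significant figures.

Differentiate |χ(z)|² with respect to z and set to zero.
Solving yields z = √(2)·σ.
With σ = 5.79, the value of z > 0 at which the probability density is greatest is 8.188.

z ≈ 8.19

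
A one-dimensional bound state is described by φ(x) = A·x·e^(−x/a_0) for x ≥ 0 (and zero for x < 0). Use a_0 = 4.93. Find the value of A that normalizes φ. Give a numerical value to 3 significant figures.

A ≈ 0.183

Require ∫ |φ|² dx = 1 over the whole domain.
Using ∫₀^∞ xⁿ e^(−αx) dx = n!/αⁿ⁺¹, the integral (without the A² prefactor) comes out to a_0^3/4.
Setting this equal to 1 gives A² = 1/(a_0^3/4).
Plugging in a_0 = 4.93 yields A = 0.1827.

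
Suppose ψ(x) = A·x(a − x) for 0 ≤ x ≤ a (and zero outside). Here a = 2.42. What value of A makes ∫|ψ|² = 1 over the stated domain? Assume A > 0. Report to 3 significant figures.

Normalization requires ∫|ψ|² dx = 1, integrated from 0 to a.
Expanding the polynomial and integrating term by term, the integral (without the A² prefactor) comes out to a^5/30.
Hence A² = 1/[a^5/30].
Plugging in a = 2.42 yields A = 0.6012.

A ≈ 0.601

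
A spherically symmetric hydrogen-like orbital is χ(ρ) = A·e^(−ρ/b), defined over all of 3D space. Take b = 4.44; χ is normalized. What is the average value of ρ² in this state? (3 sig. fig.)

⟨ρ^2⟩ ≈ 59.1

By definition ⟨ρ²⟩ = ∫ ρ^2 |χ(ρ)|² 4πρ² dρ.
Recall ∫₀^∞ ρ^m e^(−ρ/β) dρ = m!·β^(m+1), the ratio of the moment integral to the normalization integral gives ⟨ρ²⟩ = 3·b^2.
Putting b = 4.44 gives 59.14.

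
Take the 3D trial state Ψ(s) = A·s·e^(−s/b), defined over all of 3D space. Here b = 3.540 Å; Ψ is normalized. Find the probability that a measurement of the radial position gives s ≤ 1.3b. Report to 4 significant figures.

P ≈ 0.1226

With dV = 4πs²ds, the probability is ∫|Ψ|² dV over s ≤ 1.3b.
A² is fixed by ∫₀^∞ 4πs²|Ψ|² ds = 1, i.e. A² = (3·π·b^5)^(−1).
Substituting u = s/b, A², 4π and the length scale all cancel in the ratio: P = ∫_{0}^{1.3} u^4·e^(-2·u) du / ∫_{0}^{∞} u^4·e^(-2·u) du.
An antiderivative of u^4·e^(-2·u) is -(u^4/2 + u^3 + 3·u^2/2 + 3·u/2 + 3/4)·e^(-2·u); evaluating from 0 to 1.3 gives ≈ 0.0919324, while the full integral is 3/4.
The region integral divided by the full integral gives P = 0.12258.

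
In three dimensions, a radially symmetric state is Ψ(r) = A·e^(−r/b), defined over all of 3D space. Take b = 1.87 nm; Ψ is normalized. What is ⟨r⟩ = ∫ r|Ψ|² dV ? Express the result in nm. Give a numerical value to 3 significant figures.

⟨r⟩ ≈ 2.81 nm

The expectation value is the |Ψ|²-weighted average of r: ∫ r|Ψ|² 4πr² dr.
The ratio of the moment integral to the normalization integral gives ⟨r⟩ = 3·b/2.
Putting b = 1.87 gives 2.805.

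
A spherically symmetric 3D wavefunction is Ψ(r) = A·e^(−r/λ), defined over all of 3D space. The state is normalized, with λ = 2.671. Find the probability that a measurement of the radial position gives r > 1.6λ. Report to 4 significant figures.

P ≈ 0.3799

With dV = 4πr²dr, the probability is ∫|Ψ|² dV over r > 1.6λ.
A² is fixed by ∫₀^∞ 4πr²|Ψ|² dr = 1, i.e. A² = (π·λ^3)^(−1).
Let u = r/λ; then A², 4π and the length scale all cancel, so P = ∫_{1.6}^{∞} u^2·e^(-2·u) du ÷ ∫_{0}^{∞} u^2·e^(-2·u) du.
With ∫ u^2·e^(-2·u) du = -(2·u^2 + 2·u + 1)·e^(-2·u)/4 + C, the region integral is 233·e^(-16/5)/100 and the full one is 1/4.
The region integral divided by the full integral gives P = 0.37990.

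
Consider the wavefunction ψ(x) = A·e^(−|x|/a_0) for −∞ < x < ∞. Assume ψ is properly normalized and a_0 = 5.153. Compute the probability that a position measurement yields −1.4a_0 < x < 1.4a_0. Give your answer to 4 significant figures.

The probability is P = ∫ |ψ|² dx over [−1.4a_0, 1.4a_0].
Since A² = 1/(a_0), this is the region integral divided by the full normalization integral.
By symmetry take twice the x ≥ 0 contribution in numerator and denominator; the 2's cancel. In terms of u = x/a_0 (A² and the length scale cancel between numerator and denominator), P = [∫_{0}^{1.4} e^(-2·u) du] / [∫_{0}^{∞} e^(-2·u) du].
An antiderivative of e^(-2·u) is -e^(-2·u)/2; evaluating from 0 to 1.4 gives 1/2 - e^(-14/5)/2, while the full integral is 1/2.
The result is P = 0.93919.

P ≈ 0.9392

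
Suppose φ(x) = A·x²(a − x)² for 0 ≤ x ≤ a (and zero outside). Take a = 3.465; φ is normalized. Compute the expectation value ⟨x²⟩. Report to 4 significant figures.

By definition ⟨x²⟩ = ∫ x^2 |φ(x)|² dx.
Evaluating both integrals, ⟨x²⟩ = 3·a^2/11.
Putting a = 3.465 gives 3.2744.

⟨x^2⟩ ≈ 3.274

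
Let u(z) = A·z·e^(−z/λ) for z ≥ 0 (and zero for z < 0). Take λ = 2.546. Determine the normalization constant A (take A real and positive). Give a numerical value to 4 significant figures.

A ≈ 0.4923

Require ∫ |u|² dz = 1 over the whole domain.
Carrying out the integral gives A² · λ^3/4.
Setting this equal to 1 gives A² = 1/(λ^3/4).
With λ = 2.546: A² = 0.24237 and A = 0.49231.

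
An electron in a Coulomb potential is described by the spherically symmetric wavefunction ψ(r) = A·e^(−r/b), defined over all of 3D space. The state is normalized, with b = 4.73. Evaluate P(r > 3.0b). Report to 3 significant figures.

With dV = 4πr²dr, the probability is ∫|ψ|² dV over r > 3.0b.
A² is fixed by ∫₀^∞ 4πr²|ψ|² dr = 1, i.e. A² = (π·b^3)^(−1).
Let u = r/b; then A², 4π and the length scale all cancel, so P = ∫_{3.0}^{∞} u^2·e^(-2·u) du ÷ ∫_{0}^{∞} u^2·e^(-2·u) du.
Using ∫ u^2·e^(-2·u) du = -(2·u^2 + 2·u + 1)·e^(-2·u)/4, the numerator is 25·e^(-6)/4 and the denominator is 1/4.
Taking the ratio yields P = 0.06197.

P ≈ 0.0620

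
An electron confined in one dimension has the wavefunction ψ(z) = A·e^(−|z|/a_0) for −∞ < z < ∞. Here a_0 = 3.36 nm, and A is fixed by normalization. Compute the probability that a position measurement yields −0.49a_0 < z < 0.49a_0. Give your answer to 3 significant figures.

The probability is P = ∫ |ψ|² dz over [−0.49a_0, 0.49a_0].
Since A² = 1/(a_0), this is the region integral divided by the full normalization integral.
Both integrals are even about z = 0, so only the z ≥ 0 halves are needed (the factors of 2 cancel). In terms of u = z/a_0 (A² and the length scale cancel between numerator and denominator), P = [∫_{0}^{0.49} e^(-2·u) du] / [∫_{0}^{∞} e^(-2·u) du].
Using ∫ e^(-2·u) du = -e^(-2·u)/2, the numerator is 1/2 - e^(-49/50)/2 and the denominator is 1/2.
This works out to P = 0.6247.

P ≈ 0.625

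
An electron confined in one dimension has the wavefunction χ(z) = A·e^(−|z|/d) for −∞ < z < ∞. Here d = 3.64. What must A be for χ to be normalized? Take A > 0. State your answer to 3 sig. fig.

A ≈ 0.524

Normalization requires ∫|χ|² dz = 1, integrated from −∞ to ∞.
∫|χ|² dz = A²·(d).
So A² = (d)^(−1).
Plugging in d = 3.64 yields A = 0.5241.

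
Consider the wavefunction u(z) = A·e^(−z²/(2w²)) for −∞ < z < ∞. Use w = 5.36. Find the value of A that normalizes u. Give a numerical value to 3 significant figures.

A ≈ 0.324

The normalization condition is ∫|u|² dz = 1 from −∞ to ∞.
Using the Gaussian integral ∫_{−∞}^{∞} e^(−αz²) dz = √(π/α), the integral (without the A² prefactor) comes out to √(π)·w.
So A² = (√(π)·w)^(−1).
Substituting w = 5.36 gives A² = 0.1053, so A = 0.3244.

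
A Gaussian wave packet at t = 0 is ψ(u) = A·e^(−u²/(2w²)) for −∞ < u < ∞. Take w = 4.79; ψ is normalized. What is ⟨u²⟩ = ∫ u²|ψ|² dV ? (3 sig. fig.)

By definition ⟨u²⟩ = ∫ u^2 |ψ(u)|² du.
Since the A² factors cancel between numerator and denominator, ⟨u²⟩ = w^2/2.
Putting w = 4.79 gives 11.47.

⟨u^2⟩ ≈ 11.5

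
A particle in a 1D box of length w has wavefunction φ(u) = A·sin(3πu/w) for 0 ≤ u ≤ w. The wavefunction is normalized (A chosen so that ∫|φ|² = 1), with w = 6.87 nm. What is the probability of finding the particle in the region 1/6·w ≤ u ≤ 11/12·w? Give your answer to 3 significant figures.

|φ|² is the probability density, so P = ∫_{1/6·w}^{11/12·w} |φ|² du.
Since A² = 1/(w/2), this is the region integral divided by the full normalization integral.
Substituting t = u/w, A² and the length scale cancel in the ratio: P = ∫_{1/6}^{11/12} sin(3·π·t)^2 dt / ∫_{0}^{1} sin(3·π·t)^2 dt.
Using ∫ sin(3·π·t)^2 dt = t/2 - sin(6·π·t)/(12·π), the numerator is 1/(12·π) + 3/8 and the denominator is 1/2.
This works out to P = (2 + 9·π)/(12·π).

P ≈ 0.803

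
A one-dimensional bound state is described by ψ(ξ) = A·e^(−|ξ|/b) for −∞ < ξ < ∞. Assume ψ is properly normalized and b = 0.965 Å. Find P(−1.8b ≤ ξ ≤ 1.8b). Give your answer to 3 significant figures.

P ≈ 0.973

P = ∫_{−1.8b}^{1.8b} |ψ(ξ)|² dξ.
Since A² = 1/(b), this is the region integral divided by the full normalization integral.
Both integrals are even about ξ = 0, so only the ξ ≥ 0 halves are needed (the factors of 2 cancel). Let u = ξ/b; then A² and the length scale cancel, so P = ∫_{0}^{1.8} e^(-2·u) du ÷ ∫_{0}^{∞} e^(-2·u) du.
With ∫ e^(-2·u) du = -e^(-2·u)/2 + C, the region integral is 1/2 - e^(-18/5)/2 and the full one is 1/2.
This works out to P = 0.9727.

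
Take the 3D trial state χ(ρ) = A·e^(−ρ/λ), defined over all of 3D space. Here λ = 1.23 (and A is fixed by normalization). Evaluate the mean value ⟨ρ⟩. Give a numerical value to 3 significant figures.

The expectation value is the |χ|²-weighted average of ρ: ∫ ρ|χ|² 4πρ² dρ.
Recall ∫₀^∞ ρ^m e^(−ρ/β) dρ = m!·β^(m+1), since the A² factors cancel between numerator and denominator, ⟨ρ⟩ = 3·λ/2.
With λ = 1.23, ⟨ρ⟩ = 1.845.

⟨ρ⟩ ≈ 1.85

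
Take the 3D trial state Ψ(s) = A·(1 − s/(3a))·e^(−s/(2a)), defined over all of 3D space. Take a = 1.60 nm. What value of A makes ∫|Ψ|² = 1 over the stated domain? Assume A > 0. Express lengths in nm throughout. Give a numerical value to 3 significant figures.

Normalization requires ∫|Ψ|² 4πs² ds = 1, integrated from 0 to ∞.
Recall ∫₀^∞ s^m e^(−s/β) ds = m!·β^(m+1), ∫|Ψ|² 4πs² ds = A²·(8·π·a^3/3).
Setting this equal to 1 gives A² = 1/(8·π·a^3/3).
With a = 1.60: A² = 0.02914 and A = 0.1707.

A ≈ 0.171 nm^(-3/2)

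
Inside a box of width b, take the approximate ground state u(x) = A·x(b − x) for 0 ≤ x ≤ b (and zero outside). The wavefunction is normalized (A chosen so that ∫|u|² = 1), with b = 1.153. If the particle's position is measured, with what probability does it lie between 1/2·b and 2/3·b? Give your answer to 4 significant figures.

The probability is P = ∫ |u|² dx over [1/2·b, 2/3·b].
The normalization integral ∫|u|²dx over the whole domain equals b^5/30·A², and A² cancels in the ratio.
In terms of t = x/b (A² and the length scale cancel between numerator and denominator), P = [∫_{1/2}^{2/3} t^2·(1 - t)^2 dt] / [∫_{0}^{1} t^2·(1 - t)^2 dt].
An antiderivative of t^2·(1 - t)^2 is t^3·(6·t^2 - 15·t + 10)/30; evaluating from 1/2 to 2/3 gives 47/4860, while the full integral is 1/30.
Taking the ratio, P = 47/162.

P ≈ 0.2901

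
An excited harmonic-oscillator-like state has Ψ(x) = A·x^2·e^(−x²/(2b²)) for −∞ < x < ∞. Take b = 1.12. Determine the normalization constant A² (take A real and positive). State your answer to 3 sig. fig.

A^2 ≈ 0.427

Require ∫ |Ψ|² dx = 1 over the whole domain.
Using the Gaussian integral ∫_{−∞}^{∞} e^(−αx²) dx = √(π/α), with Ψ = A·x^2·e^(−x²/(2b²)), the integral evaluates to A²·[3·√(π)·b^5/4].
So A² = (3·√(π)·b^5/4)^(−1).
With b = 1.12: A² = 0.4268 and A = 0.6533.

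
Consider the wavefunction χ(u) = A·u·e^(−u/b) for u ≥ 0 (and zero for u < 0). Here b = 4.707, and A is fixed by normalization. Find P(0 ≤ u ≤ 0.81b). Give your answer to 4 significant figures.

|χ|² is the probability density, so P = ∫_{0}^{0.81b} |χ|² du.
The normalization integral ∫|χ|²du over the whole domain equals b^3/4·A², and A² cancels in the ratio.
Let t = u/b; then A² and the length scale cancel, so P = ∫_{0}^{0.81} t^2·e^(-2·t) dt ÷ ∫_{0}^{∞} t^2·e^(-2·t) dt.
Using ∫ t^2·e^(-2·t) dt = -(2·t^2 + 2·t + 1)·e^(-2·t)/4, the numerator is ≈ 0.0554557 and the denominator is 1/4.
Evaluating gives P = 0.22182.

P ≈ 0.2218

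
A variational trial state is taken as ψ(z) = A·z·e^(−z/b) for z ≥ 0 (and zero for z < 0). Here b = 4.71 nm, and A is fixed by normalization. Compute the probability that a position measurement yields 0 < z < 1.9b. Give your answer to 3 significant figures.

The probability is P = ∫ |ψ|² dz over [0, 1.9b].
With A² fixed by ∫|ψ|² = 1, i.e. A² = (b^3/4)^(−1), substitute and integrate.
Let u = z/b; then A² and the length scale cancel, so P = ∫_{0}^{1.9} u^2·e^(-2·u) du ÷ ∫_{0}^{∞} u^2·e^(-2·u) du.
An antiderivative of u^2·e^(-2·u) is -(2·u^2 + 2·u + 1)·e^(-2·u)/4; evaluating from 0 to 1.9 gives 1/4 - 601·e^(-19/5)/200, while the full integral is 1/4.
This works out to P = 0.7311.

P ≈ 0.731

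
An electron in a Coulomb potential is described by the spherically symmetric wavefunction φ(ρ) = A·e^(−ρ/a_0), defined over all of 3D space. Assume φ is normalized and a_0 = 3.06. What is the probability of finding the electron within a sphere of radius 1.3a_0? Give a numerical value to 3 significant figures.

Integrate the radial probability density 4πρ²|φ|² over ρ ≤ 1.3a_0.
A² is fixed by ∫₀^∞ 4πρ²|φ|² dρ = 1, i.e. A² = (π·a_0^3)^(−1).
In terms of u = ρ/a_0 (A², 4π and the length scale all cancel between numerator and denominator), P = [∫_{0}^{1.3} u^2·e^(-2·u) du] / [∫_{0}^{∞} u^2·e^(-2·u) du].
An antiderivative of u^2·e^(-2·u) is -(2·u^2 + 2·u + 1)·e^(-2·u)/4; evaluating from 0 to 1.3 gives 1/4 - 349·e^(-13/5)/200, while the full integral is 1/4.
This evaluates to P = 0.4816.

P ≈ 0.482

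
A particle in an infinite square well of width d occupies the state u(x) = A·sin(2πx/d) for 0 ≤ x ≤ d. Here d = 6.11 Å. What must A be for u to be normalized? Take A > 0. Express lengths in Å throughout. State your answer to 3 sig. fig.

We need A² ∫|f|² dx = 1, taking the integral from 0 to d.
The integral (without the A² prefactor) comes out to d/2.
Setting this equal to 1 gives A² = 1/(d/2).
Plugging in d = 6.11 yields A = 0.5721.

A ≈ 0.572 Å^(-1/2)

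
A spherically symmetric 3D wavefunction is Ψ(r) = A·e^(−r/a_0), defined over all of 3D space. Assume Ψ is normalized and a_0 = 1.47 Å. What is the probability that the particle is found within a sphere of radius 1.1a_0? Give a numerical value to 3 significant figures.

P ≈ 0.377

With dV = 4πr²dr, the probability is ∫|Ψ|² dV over r ≤ 1.1a_0.
A² is fixed by ∫₀^∞ 4πr²|Ψ|² dr = 1, i.e. A² = (π·a_0^3)^(−1).
Let u = r/a_0; then A², 4π and the length scale all cancel, so P = ∫_{0}^{1.1} u^2·e^(-2·u) du ÷ ∫_{0}^{∞} u^2·e^(-2·u) du.
An antiderivative of u^2·e^(-2·u) is -(2·u^2 + 2·u + 1)·e^(-2·u)/4; evaluating from 0 to 1.1 gives 1/4 - 281·e^(-11/5)/200, while the full integral is 1/4.
The region integral divided by the full integral gives P = 0.3773.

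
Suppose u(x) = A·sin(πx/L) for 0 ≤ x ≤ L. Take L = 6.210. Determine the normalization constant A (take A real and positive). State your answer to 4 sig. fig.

A ≈ 0.5675

Require ∫ |u|² dx = 1 over the whole domain.
Using sin²θ = (1 − cos 2θ)/2, carrying out the integral gives A² · L/2.
Hence A² = 1/[L/2].
Substituting L = 6.210 gives A² = 0.32206, so A = 0.56750.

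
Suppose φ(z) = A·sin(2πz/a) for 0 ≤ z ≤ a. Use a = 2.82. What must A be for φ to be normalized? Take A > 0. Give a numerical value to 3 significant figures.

A ≈ 0.842

The normalization condition is ∫|φ|² dz = 1 from 0 to a.
Carrying out the integral gives A² · a/2.
Setting this equal to 1 gives A² = 1/(a/2).
With a = 2.82: A² = 0.7092 and A = 0.8422.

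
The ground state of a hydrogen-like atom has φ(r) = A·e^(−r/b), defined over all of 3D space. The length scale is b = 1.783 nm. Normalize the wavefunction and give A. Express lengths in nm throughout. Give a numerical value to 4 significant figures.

We need A² ∫|f|² 4πr² dr = 1, taking the integral from 0 to ∞.
In 3D with spherical symmetry the volume element is 4πr² dr.
Recall ∫₀^∞ r^m e^(−r/β) dr = m!·β^(m+1), the integral (without the A² prefactor) comes out to π·b^3.
So A² = (π·b^3)^(−1).
Plugging in b = 1.783 yields A = 0.23697.

A ≈ 0.2370 nm^(-3/2)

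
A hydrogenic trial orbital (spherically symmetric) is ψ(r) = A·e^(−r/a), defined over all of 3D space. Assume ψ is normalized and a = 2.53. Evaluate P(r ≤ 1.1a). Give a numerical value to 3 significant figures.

P ≈ 0.377

With dV = 4πr²dr, the probability is ∫|ψ|² dV over r ≤ 1.1a.
Normalization gives A² = 1/(π·a^3).
Let u = r/a; then A², 4π and the length scale all cancel, so P = ∫_{0}^{1.1} u^2·e^(-2·u) du ÷ ∫_{0}^{∞} u^2·e^(-2·u) du.
An antiderivative of u^2·e^(-2·u) is -(2·u^2 + 2·u + 1)·e^(-2·u)/4; evaluating from 0 to 1.1 gives 1/4 - 281·e^(-11/5)/200, while the full integral is 1/4.
The region integral divided by the full integral gives P = 0.3773.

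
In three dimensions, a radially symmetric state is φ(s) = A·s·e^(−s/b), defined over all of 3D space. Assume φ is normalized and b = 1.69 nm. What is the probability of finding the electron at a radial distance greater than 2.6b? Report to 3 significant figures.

P ≈ 0.406

With dV = 4πs²ds, the probability is ∫|φ|² dV over s > 2.6b.
Normalization gives A² = 1/(3·π·b^5).
Let u = s/b; then A², 4π and the length scale all cancel, so P = ∫_{2.6}^{∞} u^4·e^(-2·u) du ÷ ∫_{0}^{∞} u^4·e^(-2·u) du.
Using ∫ u^4·e^(-2·u) du = -(u^4/2 + u^3 + 3·u^2/2 + 3·u/2 + 3/4)·e^(-2·u), the numerator is ≈ 0.30460 and the denominator is 3/4.
Taking the ratio yields P = 0.4061.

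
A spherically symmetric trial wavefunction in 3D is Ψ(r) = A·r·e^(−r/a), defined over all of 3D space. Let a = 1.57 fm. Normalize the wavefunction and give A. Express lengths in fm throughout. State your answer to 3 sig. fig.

A ≈ 0.105 fm^(-5/2)

The normalization condition is ∫|Ψ|² 4πr² dr = 1 from 0 to ∞.
The integral (without the A² prefactor) comes out to 3·π·a^5.
Hence A² = 1/[3·π·a^5].
Substituting a = 1.57 gives A² = 0.01112, so A = 0.1055.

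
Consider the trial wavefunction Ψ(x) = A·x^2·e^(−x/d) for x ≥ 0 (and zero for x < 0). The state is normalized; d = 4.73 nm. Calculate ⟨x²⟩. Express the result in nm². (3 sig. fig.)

⟨x²⟩ = ∫ x^2 |Ψ|² dx over the full domain.
The ratio of the moment integral to the normalization integral gives ⟨x²⟩ = 15·d^2/2.
With d = 4.73, ⟨x^2⟩ = 167.8.

⟨x^2⟩ ≈ 168 nm^2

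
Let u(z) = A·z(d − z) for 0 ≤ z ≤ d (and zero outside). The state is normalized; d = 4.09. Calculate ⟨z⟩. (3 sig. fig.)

⟨z⟩ ≈ 2.05

⟨z⟩ = ∫ z |u|² dz over the full domain.
Evaluating both integrals, ⟨z⟩ = d/2.
Putting d = 4.09 gives 2.045.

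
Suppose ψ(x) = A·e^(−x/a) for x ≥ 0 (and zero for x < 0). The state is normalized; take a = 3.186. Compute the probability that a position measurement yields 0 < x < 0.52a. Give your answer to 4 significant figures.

P ≈ 0.6465

P = ∫_{0}^{0.52a} |ψ(x)|² dx.
The normalization integral ∫|ψ|²dx over the whole domain equals a/2·A², and A² cancels in the ratio.
Substituting u = x/a, A² and the length scale cancel in the ratio: P = ∫_{0}^{0.52} e^(-2·u) du / ∫_{0}^{∞} e^(-2·u) du.
Using ∫ e^(-2·u) du = -e^(-2·u)/2, the numerator is 1/2 - e^(-26/25)/2 and the denominator is 1/2.
Evaluating gives P = 0.64655.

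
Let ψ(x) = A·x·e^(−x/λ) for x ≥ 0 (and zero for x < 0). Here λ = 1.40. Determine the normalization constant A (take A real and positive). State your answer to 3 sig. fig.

Normalization requires ∫|ψ|² dx = 1, integrated from 0 to ∞.
Recall ∫₀^∞ x^m e^(−x/β) dx = m!·β^(m+1), the integral (without the A² prefactor) comes out to λ^3/4.
So A² = (λ^3/4)^(−1).
Plugging in λ = 1.40 yields A = 1.207.

A ≈ 1.21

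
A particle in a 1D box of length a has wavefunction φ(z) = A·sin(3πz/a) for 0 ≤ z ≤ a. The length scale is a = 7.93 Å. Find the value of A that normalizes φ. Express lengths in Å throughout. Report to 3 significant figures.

A ≈ 0.502 Å^(-1/2)

We need A² ∫|f|² dz = 1, taking the integral from 0 to a.
With φ = A·sin(3πz/a), the integral evaluates to A²·[a/2].
Setting this equal to 1 gives A² = 1/(a/2).
Substituting a = 7.93 gives A² = 0.2522, so A = 0.5022.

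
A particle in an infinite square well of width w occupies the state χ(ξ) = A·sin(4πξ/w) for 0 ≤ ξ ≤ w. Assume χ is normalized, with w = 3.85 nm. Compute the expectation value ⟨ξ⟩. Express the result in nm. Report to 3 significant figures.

⟨ξ⟩ = ∫ ξ |χ|² dξ over the full domain.
Evaluating both integrals, ⟨ξ⟩ = w/2.
Putting w = 3.85 gives 1.925.

⟨ξ⟩ ≈ 1.93 nm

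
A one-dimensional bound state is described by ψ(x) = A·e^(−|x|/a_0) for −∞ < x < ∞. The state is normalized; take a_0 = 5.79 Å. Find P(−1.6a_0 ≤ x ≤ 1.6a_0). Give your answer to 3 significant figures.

The probability is P = ∫ |ψ|² dx over [−1.6a_0, 1.6a_0].
The normalization integral ∫|ψ|²dx over the whole domain equals a_0·A², and A² cancels in the ratio.
By symmetry take twice the x ≥ 0 contribution in numerator and denominator; the 2's cancel. Substituting u = x/a_0, A² and the length scale cancel in the ratio: P = ∫_{0}^{1.6} e^(-2·u) du / ∫_{0}^{∞} e^(-2·u) du.
An antiderivative of e^(-2·u) is -e^(-2·u)/2; evaluating from 0 to 1.6 gives 1/2 - e^(-16/5)/2, while the full integral is 1/2.
Taking the ratio, P = 0.9592.

P ≈ 0.959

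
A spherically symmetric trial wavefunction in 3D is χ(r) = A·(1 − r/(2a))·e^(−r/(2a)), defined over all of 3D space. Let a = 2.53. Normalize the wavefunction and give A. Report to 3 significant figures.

Normalization requires ∫|χ|² 4πr² dr = 1, integrated from 0 to ∞.
(Spherical symmetry: dV = 4πr² dr.)
Carrying out the integral gives A² · 8·π·a^3.
Setting this equal to 1 gives A² = 1/(8·π·a^3).
Plugging in a = 2.53 yields A = 0.04957.

A ≈ 0.0496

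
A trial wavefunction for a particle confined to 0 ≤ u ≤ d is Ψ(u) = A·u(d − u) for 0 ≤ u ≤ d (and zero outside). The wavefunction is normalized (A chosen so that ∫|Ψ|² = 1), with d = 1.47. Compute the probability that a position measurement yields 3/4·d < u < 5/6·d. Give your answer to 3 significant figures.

The probability is P = ∫ |Ψ|² du over [3/4·d, 5/6·d].
Since A² = 1/(d^5/30), this is the region integral divided by the full normalization integral.
Let t = u/d; then A² and the length scale cancel, so P = ∫_{3/4}^{5/6} t^2·(1 - t)^2 dt ÷ ∫_{0}^{1} t^2·(1 - t)^2 dt.
An antiderivative of t^2·(1 - t)^2 is t^3·(6·t^2 - 15·t + 10)/30; evaluating from 3/4 to 5/6 gives ≈ 0.0022674, while the full integral is 1/30.
Taking the ratio, P = 0.06802.

P ≈ 0.0680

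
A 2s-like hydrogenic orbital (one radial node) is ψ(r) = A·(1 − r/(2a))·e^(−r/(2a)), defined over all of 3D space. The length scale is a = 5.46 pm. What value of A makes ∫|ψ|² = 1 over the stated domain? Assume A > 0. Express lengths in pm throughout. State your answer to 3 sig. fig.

A ≈ 0.0156 pm^(-3/2)

Require ∫ |ψ|² 4πr² dr = 1 over the whole domain.
The angular integral contributes 4π, leaving ∫₀^∞ r²|ψ|² dr.
Recall ∫₀^∞ r^m e^(−r/β) dr = m!·β^(m+1), carrying out the integral gives A² · 8·π·a^3.
Setting this equal to 1 gives A² = 1/(8·π·a^3).
Plugging in a = 5.46 yields A = 0.01563.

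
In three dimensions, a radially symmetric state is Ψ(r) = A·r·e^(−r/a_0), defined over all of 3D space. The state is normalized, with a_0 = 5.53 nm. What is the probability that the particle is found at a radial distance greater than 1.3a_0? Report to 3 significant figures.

P ≈ 0.877

Integrate the radial probability density 4πr²|Ψ|² over r > 1.3a_0.
Normalization gives A² = 1/(3·π·a_0^5).
Substituting u = r/a_0, A², 4π and the length scale all cancel in the ratio: P = ∫_{1.3}^{∞} u^4·e^(-2·u) du / ∫_{0}^{∞} u^4·e^(-2·u) du.
With ∫ u^4·e^(-2·u) du = -(u^4/2 + u^3 + 3·u^2/2 + 3·u/2 + 3/4)·e^(-2·u) + C, the region integral is ≈ 0.65807 and the full one is 3/4.
The region integral divided by the full integral gives P = 0.8774.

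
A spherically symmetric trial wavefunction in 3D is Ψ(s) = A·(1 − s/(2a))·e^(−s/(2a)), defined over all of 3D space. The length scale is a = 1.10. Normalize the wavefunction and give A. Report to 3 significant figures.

The normalization condition is ∫|Ψ|² 4πs² ds = 1 from 0 to ∞.
(Spherical symmetry: dV = 4πs² ds.)
The integral (without the A² prefactor) comes out to 8·π·a^3.
Setting this equal to 1 gives A² = 1/(8·π·a^3).
Substituting a = 1.10 gives A² = 0.02989, so A = 0.1729.

A ≈ 0.173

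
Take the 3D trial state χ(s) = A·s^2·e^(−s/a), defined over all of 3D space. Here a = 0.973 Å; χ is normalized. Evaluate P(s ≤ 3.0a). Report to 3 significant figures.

P ≈ 0.394

Integrate the radial probability density 4πs²|χ|² over s ≤ 3.0a.
Normalization gives A² = 1/(45·π·a^7/2).
Let u = s/a; then A², 4π and the length scale all cancel, so P = ∫_{0}^{3.0} u^6·e^(-2·u) du ÷ ∫_{0}^{∞} u^6·e^(-2·u) du.
With ∫ u^6·e^(-2·u) du = -(4·u^6 + 12·u^5 + 30·u^4 + 60·u^3 + 90·u^2 + 90·u + 45)·e^(-2·u)/8 + C, the region integral is ≈ 2.2145 and the full one is 45/8.
Taking the ratio yields P = 0.3937.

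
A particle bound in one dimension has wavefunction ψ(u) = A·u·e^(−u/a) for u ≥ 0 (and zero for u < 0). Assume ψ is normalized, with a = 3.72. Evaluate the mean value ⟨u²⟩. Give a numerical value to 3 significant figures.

⟨u^2⟩ ≈ 41.5

The expectation value is the |ψ|²-weighted average of u^2: ∫ u^2|ψ|² du.
Using ∫₀^∞ uⁿ e^(−αu) du = n!/αⁿ⁺¹, since the A² factors cancel between numerator and denominator, ⟨u²⟩ = 3·a^2.
Putting a = 3.72 gives 41.52.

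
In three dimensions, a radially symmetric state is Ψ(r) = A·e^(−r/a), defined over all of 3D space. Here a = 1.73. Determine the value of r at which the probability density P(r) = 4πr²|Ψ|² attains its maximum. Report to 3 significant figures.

Set d/dr [P(r) = 4πr²|Ψ|²] = 0 and solve for r > 0.
This gives r = a.
With a = 1.73, the most probable radial distance is 1.730.

r ≈ 1.73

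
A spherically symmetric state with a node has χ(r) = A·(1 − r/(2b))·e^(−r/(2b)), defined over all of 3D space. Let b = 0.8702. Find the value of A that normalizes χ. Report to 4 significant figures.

A ≈ 0.2457

The normalization condition is ∫|χ|² 4πr² dr = 1 from 0 to ∞.
In 3D with spherical symmetry the volume element is 4πr² dr.
∫|χ|² 4πr² dr = A²·(8·π·b^3).
So A² = (8·π·b^3)^(−1).
Plugging in b = 0.8702 yields A = 0.24573.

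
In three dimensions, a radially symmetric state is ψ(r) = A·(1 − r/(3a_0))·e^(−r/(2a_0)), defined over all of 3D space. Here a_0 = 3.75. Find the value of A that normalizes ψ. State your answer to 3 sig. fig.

A ≈ 0.0476

The normalization condition is ∫|ψ|² 4πr² dr = 1 from 0 to ∞.
With ψ = A·(1 − r/(3a_0))·e^(−r/(2a_0)), the integral evaluates to A²·[8·π·a_0^3/3].
Setting this equal to 1 gives A² = 1/(8·π·a_0^3/3).
Plugging in a_0 = 3.75 yields A = 0.04758.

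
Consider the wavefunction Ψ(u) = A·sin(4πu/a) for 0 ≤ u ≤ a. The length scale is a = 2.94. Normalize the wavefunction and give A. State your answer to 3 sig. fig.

A ≈ 0.825

The normalization condition is ∫|Ψ|² du = 1 from 0 to a.
With ∫₀^a sin²(nπu/a) du = a/2, carrying out the integral gives A² · a/2.
Plugging in a = 2.94 yields A = 0.8248.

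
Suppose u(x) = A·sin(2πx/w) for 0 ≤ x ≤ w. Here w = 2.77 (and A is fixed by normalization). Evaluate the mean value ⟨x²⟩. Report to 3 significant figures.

⟨x²⟩ = ∫ x^2 |u|² dx over the full domain.
With ∫₀^w sin²(nπx/w) dx = w/2, evaluating both integrals, ⟨x²⟩ = -w^2/(8·π^2) + w^2/3.
With w = 2.77, ⟨x^2⟩ = 2.460.

⟨x^2⟩ ≈ 2.46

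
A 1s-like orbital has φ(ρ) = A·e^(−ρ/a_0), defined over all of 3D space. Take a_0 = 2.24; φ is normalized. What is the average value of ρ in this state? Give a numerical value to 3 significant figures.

⟨ρ⟩ ≈ 3.36

By definition ⟨ρ⟩ = ∫ ρ |φ(ρ)|² 4πρ² dρ.
Since the A² factors cancel between numerator and denominator, ⟨ρ⟩ = 3·a_0/2.
With a_0 = 2.24, ⟨ρ⟩ = 3.360.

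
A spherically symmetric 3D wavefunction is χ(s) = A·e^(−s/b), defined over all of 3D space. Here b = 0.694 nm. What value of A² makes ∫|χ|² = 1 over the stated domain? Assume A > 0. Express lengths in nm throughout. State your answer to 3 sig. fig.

A^2 ≈ 0.952 nm^(-3)

The normalization condition is ∫|χ|² 4πs² ds = 1 from 0 to ∞.
The angular integral contributes 4π, leaving ∫₀^∞ s²|χ|² ds.
∫|χ|² 4πs² ds = A²·(π·b^3).
Hence A² = 1/[π·b^3].
Plugging in b = 0.694 yields A = 0.9759.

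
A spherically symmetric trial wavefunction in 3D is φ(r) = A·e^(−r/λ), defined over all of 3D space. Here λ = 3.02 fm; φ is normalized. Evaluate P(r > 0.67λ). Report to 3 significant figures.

P ≈ 0.848

Integrate the radial probability density 4πr²|φ|² over r > 0.67λ.
Normalization gives A² = 1/(π·λ^3).
Substituting u = r/λ, A², 4π and the length scale all cancel in the ratio: P = ∫_{0.67}^{∞} u^2·e^(-2·u) du / ∫_{0}^{∞} u^2·e^(-2·u) du.
Using ∫ u^2·e^(-2·u) du = -(2·u^2 + 2·u + 1)·e^(-2·u)/4, the numerator is ≈ 0.21195 and the denominator is 1/4.
Taking the ratio yields P = 0.8478.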